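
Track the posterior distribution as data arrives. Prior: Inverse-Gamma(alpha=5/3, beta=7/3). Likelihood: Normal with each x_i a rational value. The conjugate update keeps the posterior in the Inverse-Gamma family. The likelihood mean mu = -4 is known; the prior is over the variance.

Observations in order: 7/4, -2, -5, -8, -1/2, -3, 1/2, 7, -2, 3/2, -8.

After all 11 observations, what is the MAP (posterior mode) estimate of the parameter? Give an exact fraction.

obs 1: x=7/4 → posterior Inverse-Gamma(13/6, 1811/96)
obs 2: x=-2 → posterior Inverse-Gamma(8/3, 2003/96)
obs 3: x=-5 → posterior Inverse-Gamma(19/6, 2051/96)
obs 4: x=-8 → posterior Inverse-Gamma(11/3, 2819/96)
obs 5: x=-1/2 → posterior Inverse-Gamma(25/6, 3407/96)
obs 6: x=-3 → posterior Inverse-Gamma(14/3, 3455/96)
obs 7: x=1/2 → posterior Inverse-Gamma(31/6, 4427/96)
obs 8: x=7 → posterior Inverse-Gamma(17/3, 10235/96)
obs 9: x=-2 → posterior Inverse-Gamma(37/6, 10427/96)
obs 10: x=3/2 → posterior Inverse-Gamma(20/3, 11879/96)
obs 11: x=-8 → posterior Inverse-Gamma(43/6, 12647/96)

12647/784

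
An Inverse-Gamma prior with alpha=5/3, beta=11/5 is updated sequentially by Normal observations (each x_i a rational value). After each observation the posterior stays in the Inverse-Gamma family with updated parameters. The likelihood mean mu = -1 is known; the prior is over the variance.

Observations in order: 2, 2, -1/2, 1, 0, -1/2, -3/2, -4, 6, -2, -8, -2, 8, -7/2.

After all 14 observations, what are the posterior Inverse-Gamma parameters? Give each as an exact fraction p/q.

obs 1: x=2 → posterior Inverse-Gamma(13/6, 67/10)
obs 2: x=2 → posterior Inverse-Gamma(8/3, 56/5)
obs 3: x=-1/2 → posterior Inverse-Gamma(19/6, 453/40)
obs 4: x=1 → posterior Inverse-Gamma(11/3, 533/40)
obs 5: x=0 → posterior Inverse-Gamma(25/6, 553/40)
obs 6: x=-1/2 → posterior Inverse-Gamma(14/3, 279/20)
obs 7: x=-3/2 → posterior Inverse-Gamma(31/6, 563/40)
obs 8: x=-4 → posterior Inverse-Gamma(17/3, 743/40)
obs 9: x=6 → posterior Inverse-Gamma(37/6, 1723/40)
obs 10: x=-2 → posterior Inverse-Gamma(20/3, 1743/40)
obs 11: x=-8 → posterior Inverse-Gamma(43/6, 2723/40)
obs 12: x=-2 → posterior Inverse-Gamma(23/3, 2743/40)
obs 13: x=8 → posterior Inverse-Gamma(49/6, 4363/40)
obs 14: x=-7/2 → posterior Inverse-Gamma(26/3, 561/5)

alpha=26/3, beta=561/5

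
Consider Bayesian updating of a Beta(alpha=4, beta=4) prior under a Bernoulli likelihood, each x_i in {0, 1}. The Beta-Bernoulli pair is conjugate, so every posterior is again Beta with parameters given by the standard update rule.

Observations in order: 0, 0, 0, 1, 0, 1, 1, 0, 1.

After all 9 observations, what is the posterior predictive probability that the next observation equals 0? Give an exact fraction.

9/17

obs 1: x=0 → posterior Beta(4, 5)
obs 2: x=0 → posterior Beta(4, 6)
obs 3: x=0 → posterior Beta(4, 7)
obs 4: x=1 → posterior Beta(5, 7)
obs 5: x=0 → posterior Beta(5, 8)
obs 6: x=1 → posterior Beta(6, 8)
obs 7: x=1 → posterior Beta(7, 8)
obs 8: x=0 → posterior Beta(7, 9)
obs 9: x=1 → posterior Beta(8, 9)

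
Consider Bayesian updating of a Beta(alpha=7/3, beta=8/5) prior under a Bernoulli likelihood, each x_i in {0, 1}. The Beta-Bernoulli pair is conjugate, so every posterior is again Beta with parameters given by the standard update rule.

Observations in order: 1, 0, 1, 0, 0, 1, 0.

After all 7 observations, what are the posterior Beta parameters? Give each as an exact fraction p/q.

alpha=16/3, beta=28/5

obs 1: x=1 → posterior Beta(10/3, 8/5)
obs 2: x=0 → posterior Beta(10/3, 13/5)
obs 3: x=1 → posterior Beta(13/3, 13/5)
obs 4: x=0 → posterior Beta(13/3, 18/5)
obs 5: x=0 → posterior Beta(13/3, 23/5)
obs 6: x=1 → posterior Beta(16/3, 23/5)
obs 7: x=0 → posterior Beta(16/3, 28/5)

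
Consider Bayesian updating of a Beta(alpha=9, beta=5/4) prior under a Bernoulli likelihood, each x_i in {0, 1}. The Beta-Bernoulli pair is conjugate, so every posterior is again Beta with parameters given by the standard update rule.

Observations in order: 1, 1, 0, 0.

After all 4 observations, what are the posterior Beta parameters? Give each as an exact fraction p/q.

obs 1: x=1 → posterior Beta(10, 5/4)
obs 2: x=1 → posterior Beta(11, 5/4)
obs 3: x=0 → posterior Beta(11, 9/4)
obs 4: x=0 → posterior Beta(11, 13/4)

alpha=11, beta=13/4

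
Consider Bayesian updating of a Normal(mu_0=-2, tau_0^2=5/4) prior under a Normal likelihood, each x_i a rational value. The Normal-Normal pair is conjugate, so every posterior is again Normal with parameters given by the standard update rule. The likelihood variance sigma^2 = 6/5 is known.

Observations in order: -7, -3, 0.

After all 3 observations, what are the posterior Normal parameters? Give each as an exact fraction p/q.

mu_0=-298/99, tau_0^2=10/33

obs 1: x=-7 → posterior Normal(-223/49, 30/49)
obs 2: x=-3 → posterior Normal(-149/37, 15/37)
obs 3: x=0 → posterior Normal(-298/99, 10/33)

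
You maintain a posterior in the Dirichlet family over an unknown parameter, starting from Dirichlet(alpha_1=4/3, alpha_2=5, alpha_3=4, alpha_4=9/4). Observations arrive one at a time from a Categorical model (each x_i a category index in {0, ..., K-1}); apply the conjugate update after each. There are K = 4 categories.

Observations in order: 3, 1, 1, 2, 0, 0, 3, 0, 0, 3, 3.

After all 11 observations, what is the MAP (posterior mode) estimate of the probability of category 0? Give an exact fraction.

52/235

obs 1: x=3 → posterior Dirichlet(4/3, 5, 4, 13/4)
obs 2: x=1 → posterior Dirichlet(4/3, 6, 4, 13/4)
obs 3: x=1 → posterior Dirichlet(4/3, 7, 4, 13/4)
obs 4: x=2 → posterior Dirichlet(4/3, 7, 5, 13/4)
obs 5: x=0 → posterior Dirichlet(7/3, 7, 5, 13/4)
obs 6: x=0 → posterior Dirichlet(10/3, 7, 5, 13/4)
obs 7: x=3 → posterior Dirichlet(10/3, 7, 5, 17/4)
obs 8: x=0 → posterior Dirichlet(13/3, 7, 5, 17/4)
obs 9: x=0 → posterior Dirichlet(16/3, 7, 5, 17/4)
obs 10: x=3 → posterior Dirichlet(16/3, 7, 5, 21/4)
obs 11: x=3 → posterior Dirichlet(16/3, 7, 5, 25/4)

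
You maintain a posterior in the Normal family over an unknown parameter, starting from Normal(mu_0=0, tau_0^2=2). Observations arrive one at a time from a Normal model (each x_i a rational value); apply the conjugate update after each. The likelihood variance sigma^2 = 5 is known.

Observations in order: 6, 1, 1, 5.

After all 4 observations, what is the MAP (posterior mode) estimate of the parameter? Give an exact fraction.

2

obs 1: x=6 → posterior Normal(12/7, 10/7)
obs 2: x=1 → posterior Normal(14/9, 10/9)
obs 3: x=1 → posterior Normal(16/11, 10/11)
obs 4: x=5 → posterior Normal(2, 10/13)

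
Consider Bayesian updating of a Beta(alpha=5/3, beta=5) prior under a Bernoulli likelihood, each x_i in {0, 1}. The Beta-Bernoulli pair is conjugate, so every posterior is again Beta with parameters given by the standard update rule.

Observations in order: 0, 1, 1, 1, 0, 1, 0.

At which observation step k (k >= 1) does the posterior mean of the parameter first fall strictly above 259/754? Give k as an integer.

k = 3

obs 1: x=0 → posterior Beta(5/3, 6)
obs 2: x=1 → posterior Beta(8/3, 6)
obs 3: x=1 → posterior Beta(11/3, 6)
obs 4: x=1 → posterior Beta(14/3, 6)
obs 5: x=0 → posterior Beta(14/3, 7)
obs 6: x=1 → posterior Beta(17/3, 7)
obs 7: x=0 → posterior Beta(17/3, 8)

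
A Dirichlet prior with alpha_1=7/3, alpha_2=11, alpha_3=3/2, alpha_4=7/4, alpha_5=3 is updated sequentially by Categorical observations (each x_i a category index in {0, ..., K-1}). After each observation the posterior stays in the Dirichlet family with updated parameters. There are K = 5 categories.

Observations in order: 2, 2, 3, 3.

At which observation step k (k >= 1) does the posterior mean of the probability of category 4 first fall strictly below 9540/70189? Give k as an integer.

obs 1: x=2 → posterior Dirichlet(7/3, 11, 5/2, 7/4, 3)
obs 2: x=2 → posterior Dirichlet(7/3, 11, 7/2, 7/4, 3)
obs 3: x=3 → posterior Dirichlet(7/3, 11, 7/2, 11/4, 3)
obs 4: x=3 → posterior Dirichlet(7/3, 11, 7/2, 15/4, 3)

k = 3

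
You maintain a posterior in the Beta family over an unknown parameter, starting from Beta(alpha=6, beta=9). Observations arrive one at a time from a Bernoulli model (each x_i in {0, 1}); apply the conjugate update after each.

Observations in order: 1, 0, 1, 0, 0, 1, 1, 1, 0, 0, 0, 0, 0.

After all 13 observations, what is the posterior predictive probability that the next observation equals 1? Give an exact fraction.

obs 1: x=1 → posterior Beta(7, 9)
obs 2: x=0 → posterior Beta(7, 10)
obs 3: x=1 → posterior Beta(8, 10)
obs 4: x=0 → posterior Beta(8, 11)
obs 5: x=0 → posterior Beta(8, 12)
obs 6: x=1 → posterior Beta(9, 12)
obs 7: x=1 → posterior Beta(10, 12)
obs 8: x=1 → posterior Beta(11, 12)
obs 9: x=0 → posterior Beta(11, 13)
obs 10: x=0 → posterior Beta(11, 14)
obs 11: x=0 → posterior Beta(11, 15)
obs 12: x=0 → posterior Beta(11, 16)
obs 13: x=0 → posterior Beta(11, 17)

11/28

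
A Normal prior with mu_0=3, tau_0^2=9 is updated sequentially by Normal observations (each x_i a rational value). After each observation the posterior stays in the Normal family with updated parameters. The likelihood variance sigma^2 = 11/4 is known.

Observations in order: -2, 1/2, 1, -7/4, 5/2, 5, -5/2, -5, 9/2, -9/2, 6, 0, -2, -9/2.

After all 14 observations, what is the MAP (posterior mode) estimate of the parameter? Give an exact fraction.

obs 1: x=-2 → posterior Normal(-39/47, 99/47)
obs 2: x=1/2 → posterior Normal(-21/83, 99/83)
obs 3: x=1 → posterior Normal(15/119, 99/119)
obs 4: x=-7/4 → posterior Normal(-48/155, 99/155)
obs 5: x=5/2 → posterior Normal(42/191, 99/191)
obs 6: x=5 → posterior Normal(222/227, 99/227)
obs 7: x=-5/2 → posterior Normal(132/263, 99/263)
obs 8: x=-5 → posterior Normal(-48/299, 99/299)
obs 9: x=9/2 → posterior Normal(114/335, 99/335)
obs 10: x=-9/2 → posterior Normal(-48/371, 99/371)
obs 11: x=6 → posterior Normal(168/407, 9/37)
obs 12: x=0 → posterior Normal(168/443, 99/443)
obs 13: x=-2 → posterior Normal(96/479, 99/479)
obs 14: x=-9/2 → posterior Normal(-66/515, 99/515)

-66/515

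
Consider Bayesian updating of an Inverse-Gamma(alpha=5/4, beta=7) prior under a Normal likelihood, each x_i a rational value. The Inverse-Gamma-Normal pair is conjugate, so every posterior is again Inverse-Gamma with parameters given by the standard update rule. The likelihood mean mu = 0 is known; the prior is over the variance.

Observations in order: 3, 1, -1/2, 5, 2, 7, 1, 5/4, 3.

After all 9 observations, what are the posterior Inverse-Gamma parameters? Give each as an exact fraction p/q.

obs 1: x=3 → posterior Inverse-Gamma(7/4, 23/2)
obs 2: x=1 → posterior Inverse-Gamma(9/4, 12)
obs 3: x=-1/2 → posterior Inverse-Gamma(11/4, 97/8)
obs 4: x=5 → posterior Inverse-Gamma(13/4, 197/8)
obs 5: x=2 → posterior Inverse-Gamma(15/4, 213/8)
obs 6: x=7 → posterior Inverse-Gamma(17/4, 409/8)
obs 7: x=1 → posterior Inverse-Gamma(19/4, 413/8)
obs 8: x=5/4 → posterior Inverse-Gamma(21/4, 1677/32)
obs 9: x=3 → posterior Inverse-Gamma(23/4, 1821/32)

alpha=23/4, beta=1821/32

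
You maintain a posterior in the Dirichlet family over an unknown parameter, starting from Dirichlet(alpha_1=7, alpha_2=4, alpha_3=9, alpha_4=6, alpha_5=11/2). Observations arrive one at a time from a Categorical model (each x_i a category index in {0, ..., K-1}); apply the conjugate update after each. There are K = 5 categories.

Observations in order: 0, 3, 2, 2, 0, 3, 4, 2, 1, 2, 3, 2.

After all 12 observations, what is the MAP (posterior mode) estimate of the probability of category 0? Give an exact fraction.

obs 1: x=0 → posterior Dirichlet(8, 4, 9, 6, 11/2)
obs 2: x=3 → posterior Dirichlet(8, 4, 9, 7, 11/2)
obs 3: x=2 → posterior Dirichlet(8, 4, 10, 7, 11/2)
obs 4: x=2 → posterior Dirichlet(8, 4, 11, 7, 11/2)
obs 5: x=0 → posterior Dirichlet(9, 4, 11, 7, 11/2)
obs 6: x=3 → posterior Dirichlet(9, 4, 11, 8, 11/2)
obs 7: x=4 → posterior Dirichlet(9, 4, 11, 8, 13/2)
obs 8: x=2 → posterior Dirichlet(9, 4, 12, 8, 13/2)
obs 9: x=1 → posterior Dirichlet(9, 5, 12, 8, 13/2)
obs 10: x=2 → posterior Dirichlet(9, 5, 13, 8, 13/2)
obs 11: x=3 → posterior Dirichlet(9, 5, 13, 9, 13/2)
obs 12: x=2 → posterior Dirichlet(9, 5, 14, 9, 13/2)

16/77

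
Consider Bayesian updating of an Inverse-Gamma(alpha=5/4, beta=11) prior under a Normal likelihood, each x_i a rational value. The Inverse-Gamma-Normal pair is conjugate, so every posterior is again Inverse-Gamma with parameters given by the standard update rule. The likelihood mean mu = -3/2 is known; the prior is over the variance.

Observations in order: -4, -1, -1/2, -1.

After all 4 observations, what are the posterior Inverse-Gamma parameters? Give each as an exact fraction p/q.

obs 1: x=-4 → posterior Inverse-Gamma(7/4, 113/8)
obs 2: x=-1 → posterior Inverse-Gamma(9/4, 57/4)
obs 3: x=-1/2 → posterior Inverse-Gamma(11/4, 59/4)
obs 4: x=-1 → posterior Inverse-Gamma(13/4, 119/8)

alpha=13/4, beta=119/8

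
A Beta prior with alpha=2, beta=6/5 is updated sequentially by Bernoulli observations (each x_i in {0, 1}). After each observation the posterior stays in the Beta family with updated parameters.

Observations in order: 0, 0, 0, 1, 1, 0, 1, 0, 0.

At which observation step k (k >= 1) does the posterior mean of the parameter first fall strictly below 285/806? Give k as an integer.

k = 3

obs 1: x=0 → posterior Beta(2, 11/5)
obs 2: x=0 → posterior Beta(2, 16/5)
obs 3: x=0 → posterior Beta(2, 21/5)
obs 4: x=1 → posterior Beta(3, 21/5)
obs 5: x=1 → posterior Beta(4, 21/5)
obs 6: x=0 → posterior Beta(4, 26/5)
obs 7: x=1 → posterior Beta(5, 26/5)
obs 8: x=0 → posterior Beta(5, 31/5)
obs 9: x=0 → posterior Beta(5, 36/5)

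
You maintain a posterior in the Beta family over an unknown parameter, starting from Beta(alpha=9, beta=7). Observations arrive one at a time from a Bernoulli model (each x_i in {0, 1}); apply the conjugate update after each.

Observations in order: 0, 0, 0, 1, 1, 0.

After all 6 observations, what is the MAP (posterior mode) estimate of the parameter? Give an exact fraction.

obs 1: x=0 → posterior Beta(9, 8)
obs 2: x=0 → posterior Beta(9, 9)
obs 3: x=0 → posterior Beta(9, 10)
obs 4: x=1 → posterior Beta(10, 10)
obs 5: x=1 → posterior Beta(11, 10)
obs 6: x=0 → posterior Beta(11, 11)

1/2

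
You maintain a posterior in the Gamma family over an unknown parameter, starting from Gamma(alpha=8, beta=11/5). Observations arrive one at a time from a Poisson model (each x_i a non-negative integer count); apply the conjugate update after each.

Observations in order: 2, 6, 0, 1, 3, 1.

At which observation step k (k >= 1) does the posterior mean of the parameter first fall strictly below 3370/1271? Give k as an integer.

k = 6

obs 1: x=2 → posterior Gamma(10, 16/5)
obs 2: x=6 → posterior Gamma(16, 21/5)
obs 3: x=0 → posterior Gamma(16, 26/5)
obs 4: x=1 → posterior Gamma(17, 31/5)
obs 5: x=3 → posterior Gamma(20, 36/5)
obs 6: x=1 → posterior Gamma(21, 41/5)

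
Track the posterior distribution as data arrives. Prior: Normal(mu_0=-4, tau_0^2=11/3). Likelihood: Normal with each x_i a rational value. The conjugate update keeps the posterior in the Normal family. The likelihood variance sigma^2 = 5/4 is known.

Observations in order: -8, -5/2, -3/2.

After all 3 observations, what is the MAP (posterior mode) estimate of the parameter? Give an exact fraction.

-4

obs 1: x=-8 → posterior Normal(-412/59, 55/59)
obs 2: x=-5/2 → posterior Normal(-522/103, 55/103)
obs 3: x=-3/2 → posterior Normal(-4, 55/147)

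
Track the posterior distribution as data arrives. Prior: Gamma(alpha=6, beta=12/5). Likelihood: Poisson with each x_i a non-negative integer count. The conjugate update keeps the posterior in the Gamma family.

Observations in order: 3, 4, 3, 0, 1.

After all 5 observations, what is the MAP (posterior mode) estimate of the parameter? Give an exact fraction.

80/37

obs 1: x=3 → posterior Gamma(9, 17/5)
obs 2: x=4 → posterior Gamma(13, 22/5)
obs 3: x=3 → posterior Gamma(16, 27/5)
obs 4: x=0 → posterior Gamma(16, 32/5)
obs 5: x=1 → posterior Gamma(17, 37/5)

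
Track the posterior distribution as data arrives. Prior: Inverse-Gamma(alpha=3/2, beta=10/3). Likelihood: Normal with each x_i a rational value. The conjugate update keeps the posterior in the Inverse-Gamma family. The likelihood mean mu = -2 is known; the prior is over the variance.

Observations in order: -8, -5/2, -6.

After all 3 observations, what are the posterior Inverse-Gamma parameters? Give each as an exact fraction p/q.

obs 1: x=-8 → posterior Inverse-Gamma(2, 64/3)
obs 2: x=-5/2 → posterior Inverse-Gamma(5/2, 515/24)
obs 3: x=-6 → posterior Inverse-Gamma(3, 707/24)

alpha=3, beta=707/24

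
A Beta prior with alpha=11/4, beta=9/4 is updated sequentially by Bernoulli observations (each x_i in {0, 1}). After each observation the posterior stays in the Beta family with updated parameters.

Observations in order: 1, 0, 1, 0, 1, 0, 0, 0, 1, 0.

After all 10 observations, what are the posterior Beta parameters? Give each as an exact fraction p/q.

alpha=27/4, beta=33/4

obs 1: x=1 → posterior Beta(15/4, 9/4)
obs 2: x=0 → posterior Beta(15/4, 13/4)
obs 3: x=1 → posterior Beta(19/4, 13/4)
obs 4: x=0 → posterior Beta(19/4, 17/4)
obs 5: x=1 → posterior Beta(23/4, 17/4)
obs 6: x=0 → posterior Beta(23/4, 21/4)
obs 7: x=0 → posterior Beta(23/4, 25/4)
obs 8: x=0 → posterior Beta(23/4, 29/4)
obs 9: x=1 → posterior Beta(27/4, 29/4)
obs 10: x=0 → posterior Beta(27/4, 33/4)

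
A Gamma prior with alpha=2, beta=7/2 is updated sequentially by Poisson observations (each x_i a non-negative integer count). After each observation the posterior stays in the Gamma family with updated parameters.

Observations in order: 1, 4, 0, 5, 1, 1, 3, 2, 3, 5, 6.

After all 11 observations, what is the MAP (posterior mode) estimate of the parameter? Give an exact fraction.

64/29

obs 1: x=1 → posterior Gamma(3, 9/2)
obs 2: x=4 → posterior Gamma(7, 11/2)
obs 3: x=0 → posterior Gamma(7, 13/2)
obs 4: x=5 → posterior Gamma(12, 15/2)
obs 5: x=1 → posterior Gamma(13, 17/2)
obs 6: x=1 → posterior Gamma(14, 19/2)
obs 7: x=3 → posterior Gamma(17, 21/2)
obs 8: x=2 → posterior Gamma(19, 23/2)
obs 9: x=3 → posterior Gamma(22, 25/2)
obs 10: x=5 → posterior Gamma(27, 27/2)
obs 11: x=6 → posterior Gamma(33, 29/2)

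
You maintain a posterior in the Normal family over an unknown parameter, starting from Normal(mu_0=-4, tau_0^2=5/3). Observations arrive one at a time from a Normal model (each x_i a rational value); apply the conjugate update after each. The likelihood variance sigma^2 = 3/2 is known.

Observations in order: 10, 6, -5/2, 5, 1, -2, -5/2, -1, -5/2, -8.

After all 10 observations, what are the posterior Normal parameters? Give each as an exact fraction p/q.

obs 1: x=10 → posterior Normal(64/19, 15/19)
obs 2: x=6 → posterior Normal(124/29, 15/29)
obs 3: x=-5/2 → posterior Normal(33/13, 5/13)
obs 4: x=5 → posterior Normal(149/49, 15/49)
obs 5: x=1 → posterior Normal(159/59, 15/59)
obs 6: x=-2 → posterior Normal(139/69, 5/23)
obs 7: x=-5/2 → posterior Normal(114/79, 15/79)
obs 8: x=-1 → posterior Normal(104/89, 15/89)
obs 9: x=-5/2 → posterior Normal(79/99, 5/33)
obs 10: x=-8 → posterior Normal(-1/109, 15/109)

mu_0=-1/109, tau_0^2=15/109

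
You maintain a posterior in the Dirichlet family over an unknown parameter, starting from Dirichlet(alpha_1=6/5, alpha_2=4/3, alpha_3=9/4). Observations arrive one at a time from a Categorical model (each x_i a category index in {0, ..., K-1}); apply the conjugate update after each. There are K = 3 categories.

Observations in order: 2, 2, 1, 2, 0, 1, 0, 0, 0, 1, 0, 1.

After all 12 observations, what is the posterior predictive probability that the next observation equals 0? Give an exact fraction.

obs 1: x=2 → posterior Dirichlet(6/5, 4/3, 13/4)
obs 2: x=2 → posterior Dirichlet(6/5, 4/3, 17/4)
obs 3: x=1 → posterior Dirichlet(6/5, 7/3, 17/4)
obs 4: x=2 → posterior Dirichlet(6/5, 7/3, 21/4)
obs 5: x=0 → posterior Dirichlet(11/5, 7/3, 21/4)
obs 6: x=1 → posterior Dirichlet(11/5, 10/3, 21/4)
obs 7: x=0 → posterior Dirichlet(16/5, 10/3, 21/4)
obs 8: x=0 → posterior Dirichlet(21/5, 10/3, 21/4)
obs 9: x=0 → posterior Dirichlet(26/5, 10/3, 21/4)
obs 10: x=1 → posterior Dirichlet(26/5, 13/3, 21/4)
obs 11: x=0 → posterior Dirichlet(31/5, 13/3, 21/4)
obs 12: x=1 → posterior Dirichlet(31/5, 16/3, 21/4)

372/1007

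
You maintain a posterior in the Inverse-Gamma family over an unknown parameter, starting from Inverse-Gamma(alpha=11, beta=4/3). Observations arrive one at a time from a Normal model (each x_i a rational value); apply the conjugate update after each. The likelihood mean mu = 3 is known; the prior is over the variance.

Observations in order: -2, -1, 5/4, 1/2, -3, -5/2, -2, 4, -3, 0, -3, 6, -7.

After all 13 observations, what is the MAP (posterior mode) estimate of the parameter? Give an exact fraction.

obs 1: x=-2 → posterior Inverse-Gamma(23/2, 83/6)
obs 2: x=-1 → posterior Inverse-Gamma(12, 131/6)
obs 3: x=5/4 → posterior Inverse-Gamma(25/2, 2243/96)
obs 4: x=1/2 → posterior Inverse-Gamma(13, 2543/96)
obs 5: x=-3 → posterior Inverse-Gamma(27/2, 4271/96)
obs 6: x=-5/2 → posterior Inverse-Gamma(14, 5723/96)
obs 7: x=-2 → posterior Inverse-Gamma(29/2, 6923/96)
obs 8: x=4 → posterior Inverse-Gamma(15, 6971/96)
obs 9: x=-3 → posterior Inverse-Gamma(31/2, 8699/96)
obs 10: x=0 → posterior Inverse-Gamma(16, 9131/96)
obs 11: x=-3 → posterior Inverse-Gamma(33/2, 10859/96)
obs 12: x=6 → posterior Inverse-Gamma(17, 11291/96)
obs 13: x=-7 → posterior Inverse-Gamma(35/2, 16091/96)

16091/1776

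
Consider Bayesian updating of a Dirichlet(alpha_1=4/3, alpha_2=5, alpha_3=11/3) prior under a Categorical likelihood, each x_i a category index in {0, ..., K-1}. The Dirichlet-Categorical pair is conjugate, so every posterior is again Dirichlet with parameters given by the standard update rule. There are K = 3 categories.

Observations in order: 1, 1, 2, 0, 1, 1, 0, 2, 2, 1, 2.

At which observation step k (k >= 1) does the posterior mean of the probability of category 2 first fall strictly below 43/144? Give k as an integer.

k = 6

obs 1: x=1 → posterior Dirichlet(4/3, 6, 11/3)
obs 2: x=1 → posterior Dirichlet(4/3, 7, 11/3)
obs 3: x=2 → posterior Dirichlet(4/3, 7, 14/3)
obs 4: x=0 → posterior Dirichlet(7/3, 7, 14/3)
obs 5: x=1 → posterior Dirichlet(7/3, 8, 14/3)
obs 6: x=1 → posterior Dirichlet(7/3, 9, 14/3)
obs 7: x=0 → posterior Dirichlet(10/3, 9, 14/3)
obs 8: x=2 → posterior Dirichlet(10/3, 9, 17/3)
obs 9: x=2 → posterior Dirichlet(10/3, 9, 20/3)
obs 10: x=1 → posterior Dirichlet(10/3, 10, 20/3)
obs 11: x=2 → posterior Dirichlet(10/3, 10, 23/3)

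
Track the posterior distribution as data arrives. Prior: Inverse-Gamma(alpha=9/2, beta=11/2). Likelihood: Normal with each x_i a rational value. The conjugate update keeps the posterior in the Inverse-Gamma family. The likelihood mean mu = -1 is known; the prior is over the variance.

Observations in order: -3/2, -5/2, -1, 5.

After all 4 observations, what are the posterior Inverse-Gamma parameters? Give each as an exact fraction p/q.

alpha=13/2, beta=99/4

obs 1: x=-3/2 → posterior Inverse-Gamma(5, 45/8)
obs 2: x=-5/2 → posterior Inverse-Gamma(11/2, 27/4)
obs 3: x=-1 → posterior Inverse-Gamma(6, 27/4)
obs 4: x=5 → posterior Inverse-Gamma(13/2, 99/4)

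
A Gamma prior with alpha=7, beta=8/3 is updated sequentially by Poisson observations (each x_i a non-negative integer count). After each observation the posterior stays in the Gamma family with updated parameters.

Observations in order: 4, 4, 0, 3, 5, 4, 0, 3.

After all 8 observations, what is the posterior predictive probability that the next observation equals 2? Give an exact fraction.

obs 1: x=4 → posterior Gamma(11, 11/3)
obs 2: x=4 → posterior Gamma(15, 14/3)
obs 3: x=0 → posterior Gamma(15, 17/3)
obs 4: x=3 → posterior Gamma(18, 20/3)
obs 5: x=5 → posterior Gamma(23, 23/3)
obs 6: x=4 → posterior Gamma(27, 26/3)
obs 7: x=0 → posterior Gamma(27, 29/3)
obs 8: x=3 → posterior Gamma(30, 32/3)

1194606318794888420445785356429227429152358924288/5142892125267165928638070826418697834014892578125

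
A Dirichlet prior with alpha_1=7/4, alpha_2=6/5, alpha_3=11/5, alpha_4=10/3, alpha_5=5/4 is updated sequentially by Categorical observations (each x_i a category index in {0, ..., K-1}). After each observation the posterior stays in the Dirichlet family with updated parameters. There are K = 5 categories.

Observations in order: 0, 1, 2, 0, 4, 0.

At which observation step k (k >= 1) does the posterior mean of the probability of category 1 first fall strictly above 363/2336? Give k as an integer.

k = 2

obs 1: x=0 → posterior Dirichlet(11/4, 6/5, 11/5, 10/3, 5/4)
obs 2: x=1 → posterior Dirichlet(11/4, 11/5, 11/5, 10/3, 5/4)
obs 3: x=2 → posterior Dirichlet(11/4, 11/5, 16/5, 10/3, 5/4)
obs 4: x=0 → posterior Dirichlet(15/4, 11/5, 16/5, 10/3, 5/4)
obs 5: x=4 → posterior Dirichlet(15/4, 11/5, 16/5, 10/3, 9/4)
obs 6: x=0 → posterior Dirichlet(19/4, 11/5, 16/5, 10/3, 9/4)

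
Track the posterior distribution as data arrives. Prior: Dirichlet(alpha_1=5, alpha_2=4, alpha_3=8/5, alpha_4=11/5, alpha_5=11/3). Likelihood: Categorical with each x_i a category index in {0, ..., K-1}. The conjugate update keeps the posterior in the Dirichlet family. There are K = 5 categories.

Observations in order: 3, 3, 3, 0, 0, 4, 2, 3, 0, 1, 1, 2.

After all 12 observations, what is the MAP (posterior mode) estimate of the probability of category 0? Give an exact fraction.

105/352

obs 1: x=3 → posterior Dirichlet(5, 4, 8/5, 16/5, 11/3)
obs 2: x=3 → posterior Dirichlet(5, 4, 8/5, 21/5, 11/3)
obs 3: x=3 → posterior Dirichlet(5, 4, 8/5, 26/5, 11/3)
obs 4: x=0 → posterior Dirichlet(6, 4, 8/5, 26/5, 11/3)
obs 5: x=0 → posterior Dirichlet(7, 4, 8/5, 26/5, 11/3)
obs 6: x=4 → posterior Dirichlet(7, 4, 8/5, 26/5, 14/3)
obs 7: x=2 → posterior Dirichlet(7, 4, 13/5, 26/5, 14/3)
obs 8: x=3 → posterior Dirichlet(7, 4, 13/5, 31/5, 14/3)
obs 9: x=0 → posterior Dirichlet(8, 4, 13/5, 31/5, 14/3)
obs 10: x=1 → posterior Dirichlet(8, 5, 13/5, 31/5, 14/3)
obs 11: x=1 → posterior Dirichlet(8, 6, 13/5, 31/5, 14/3)
obs 12: x=2 → posterior Dirichlet(8, 6, 18/5, 31/5, 14/3)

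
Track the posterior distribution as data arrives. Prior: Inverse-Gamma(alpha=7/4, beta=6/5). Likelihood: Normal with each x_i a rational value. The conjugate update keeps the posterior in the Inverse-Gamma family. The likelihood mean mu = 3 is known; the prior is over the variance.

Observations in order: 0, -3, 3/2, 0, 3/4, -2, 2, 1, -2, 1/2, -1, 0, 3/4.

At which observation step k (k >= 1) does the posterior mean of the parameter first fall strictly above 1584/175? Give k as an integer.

obs 1: x=0 → posterior Inverse-Gamma(9/4, 57/10)
obs 2: x=-3 → posterior Inverse-Gamma(11/4, 237/10)
obs 3: x=3/2 → posterior Inverse-Gamma(13/4, 993/40)
obs 4: x=0 → posterior Inverse-Gamma(15/4, 1173/40)
obs 5: x=3/4 → posterior Inverse-Gamma(17/4, 5097/160)
obs 6: x=-2 → posterior Inverse-Gamma(19/4, 7097/160)
obs 7: x=2 → posterior Inverse-Gamma(21/4, 7177/160)
obs 8: x=1 → posterior Inverse-Gamma(23/4, 7497/160)
obs 9: x=-2 → posterior Inverse-Gamma(25/4, 9497/160)
obs 10: x=1/2 → posterior Inverse-Gamma(27/4, 9997/160)
obs 11: x=-1 → posterior Inverse-Gamma(29/4, 11277/160)
obs 12: x=0 → posterior Inverse-Gamma(31/4, 11997/160)
obs 13: x=3/4 → posterior Inverse-Gamma(33/4, 6201/80)

k = 2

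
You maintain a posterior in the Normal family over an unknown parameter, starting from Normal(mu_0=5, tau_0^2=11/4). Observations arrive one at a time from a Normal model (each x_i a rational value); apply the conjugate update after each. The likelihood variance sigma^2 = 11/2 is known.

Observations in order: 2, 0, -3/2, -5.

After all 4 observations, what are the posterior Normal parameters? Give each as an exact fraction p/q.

obs 1: x=2 → posterior Normal(4, 11/6)
obs 2: x=0 → posterior Normal(3, 11/8)
obs 3: x=-3/2 → posterior Normal(21/10, 11/10)
obs 4: x=-5 → posterior Normal(11/12, 11/12)

mu_0=11/12, tau_0^2=11/12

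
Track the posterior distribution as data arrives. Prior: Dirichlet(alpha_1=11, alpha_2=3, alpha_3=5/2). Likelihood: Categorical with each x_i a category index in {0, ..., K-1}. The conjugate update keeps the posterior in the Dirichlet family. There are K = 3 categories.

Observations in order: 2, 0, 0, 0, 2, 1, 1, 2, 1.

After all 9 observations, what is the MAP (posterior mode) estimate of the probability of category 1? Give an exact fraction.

2/9

obs 1: x=2 → posterior Dirichlet(11, 3, 7/2)
obs 2: x=0 → posterior Dirichlet(12, 3, 7/2)
obs 3: x=0 → posterior Dirichlet(13, 3, 7/2)
obs 4: x=0 → posterior Dirichlet(14, 3, 7/2)
obs 5: x=2 → posterior Dirichlet(14, 3, 9/2)
obs 6: x=1 → posterior Dirichlet(14, 4, 9/2)
obs 7: x=1 → posterior Dirichlet(14, 5, 9/2)
obs 8: x=2 → posterior Dirichlet(14, 5, 11/2)
obs 9: x=1 → posterior Dirichlet(14, 6, 11/2)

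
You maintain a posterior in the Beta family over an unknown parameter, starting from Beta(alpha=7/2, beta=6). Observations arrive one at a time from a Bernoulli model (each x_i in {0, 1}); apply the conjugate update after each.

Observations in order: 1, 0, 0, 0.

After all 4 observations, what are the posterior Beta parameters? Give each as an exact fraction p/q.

alpha=9/2, beta=9

obs 1: x=1 → posterior Beta(9/2, 6)
obs 2: x=0 → posterior Beta(9/2, 7)
obs 3: x=0 → posterior Beta(9/2, 8)
obs 4: x=0 → posterior Beta(9/2, 9)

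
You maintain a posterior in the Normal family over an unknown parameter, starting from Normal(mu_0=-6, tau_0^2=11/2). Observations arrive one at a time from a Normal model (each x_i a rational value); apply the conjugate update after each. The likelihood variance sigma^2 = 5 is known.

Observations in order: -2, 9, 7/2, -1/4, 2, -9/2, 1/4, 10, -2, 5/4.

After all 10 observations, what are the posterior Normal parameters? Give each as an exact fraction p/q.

obs 1: x=-2 → posterior Normal(-82/21, 55/21)
obs 2: x=9 → posterior Normal(17/32, 55/32)
obs 3: x=7/2 → posterior Normal(111/86, 55/43)
obs 4: x=-1/4 → posterior Normal(211/216, 55/54)
obs 5: x=2 → posterior Normal(23/20, 11/13)
obs 6: x=-9/2 → posterior Normal(101/304, 55/76)
obs 7: x=1/4 → posterior Normal(28/87, 55/87)
obs 8: x=10 → posterior Normal(69/49, 55/98)
obs 9: x=-2 → posterior Normal(116/109, 55/109)
obs 10: x=5/4 → posterior Normal(173/160, 11/24)

mu_0=173/160, tau_0^2=11/24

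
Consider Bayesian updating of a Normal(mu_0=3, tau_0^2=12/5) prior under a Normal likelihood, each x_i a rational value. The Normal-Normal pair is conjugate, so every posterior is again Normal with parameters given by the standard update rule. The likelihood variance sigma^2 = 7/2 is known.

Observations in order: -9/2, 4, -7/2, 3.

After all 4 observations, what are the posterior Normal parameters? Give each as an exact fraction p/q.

mu_0=81/131, tau_0^2=84/131

obs 1: x=-9/2 → posterior Normal(-3/59, 84/59)
obs 2: x=4 → posterior Normal(93/83, 84/83)
obs 3: x=-7/2 → posterior Normal(9/107, 84/107)
obs 4: x=3 → posterior Normal(81/131, 84/131)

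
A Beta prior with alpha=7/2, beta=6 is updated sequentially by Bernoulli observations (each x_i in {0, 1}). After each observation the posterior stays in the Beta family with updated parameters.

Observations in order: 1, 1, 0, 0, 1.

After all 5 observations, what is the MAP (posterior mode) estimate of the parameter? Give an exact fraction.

obs 1: x=1 → posterior Beta(9/2, 6)
obs 2: x=1 → posterior Beta(11/2, 6)
obs 3: x=0 → posterior Beta(11/2, 7)
obs 4: x=0 → posterior Beta(11/2, 8)
obs 5: x=1 → posterior Beta(13/2, 8)

11/25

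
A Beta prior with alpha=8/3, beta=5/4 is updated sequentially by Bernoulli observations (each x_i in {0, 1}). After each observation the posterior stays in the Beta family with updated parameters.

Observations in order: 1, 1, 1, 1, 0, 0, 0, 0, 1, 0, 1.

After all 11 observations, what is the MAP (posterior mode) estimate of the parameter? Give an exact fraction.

obs 1: x=1 → posterior Beta(11/3, 5/4)
obs 2: x=1 → posterior Beta(14/3, 5/4)
obs 3: x=1 → posterior Beta(17/3, 5/4)
obs 4: x=1 → posterior Beta(20/3, 5/4)
obs 5: x=0 → posterior Beta(20/3, 9/4)
obs 6: x=0 → posterior Beta(20/3, 13/4)
obs 7: x=0 → posterior Beta(20/3, 17/4)
obs 8: x=0 → posterior Beta(20/3, 21/4)
obs 9: x=1 → posterior Beta(23/3, 21/4)
obs 10: x=0 → posterior Beta(23/3, 25/4)
obs 11: x=1 → posterior Beta(26/3, 25/4)

92/155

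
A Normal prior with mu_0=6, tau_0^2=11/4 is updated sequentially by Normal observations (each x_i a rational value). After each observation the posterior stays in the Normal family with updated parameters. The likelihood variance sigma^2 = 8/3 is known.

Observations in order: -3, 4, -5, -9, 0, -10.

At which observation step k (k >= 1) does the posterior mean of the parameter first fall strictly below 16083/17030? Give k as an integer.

obs 1: x=-3 → posterior Normal(93/65, 88/65)
obs 2: x=4 → posterior Normal(225/98, 44/49)
obs 3: x=-5 → posterior Normal(60/131, 88/131)
obs 4: x=-9 → posterior Normal(-237/164, 22/41)
obs 5: x=0 → posterior Normal(-237/197, 88/197)
obs 6: x=-10 → posterior Normal(-567/230, 44/115)

k = 3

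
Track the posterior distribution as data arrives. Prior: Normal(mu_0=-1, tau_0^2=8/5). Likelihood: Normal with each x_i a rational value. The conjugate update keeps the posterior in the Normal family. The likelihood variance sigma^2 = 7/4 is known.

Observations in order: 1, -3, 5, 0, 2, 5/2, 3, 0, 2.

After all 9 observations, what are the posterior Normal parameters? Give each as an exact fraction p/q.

obs 1: x=1 → posterior Normal(-3/67, 56/67)
obs 2: x=-3 → posterior Normal(-1, 56/99)
obs 3: x=5 → posterior Normal(61/131, 56/131)
obs 4: x=0 → posterior Normal(61/163, 56/163)
obs 5: x=2 → posterior Normal(25/39, 56/195)
obs 6: x=5/2 → posterior Normal(205/227, 56/227)
obs 7: x=3 → posterior Normal(43/37, 8/37)
obs 8: x=0 → posterior Normal(301/291, 56/291)
obs 9: x=2 → posterior Normal(365/323, 56/323)

mu_0=365/323, tau_0^2=56/323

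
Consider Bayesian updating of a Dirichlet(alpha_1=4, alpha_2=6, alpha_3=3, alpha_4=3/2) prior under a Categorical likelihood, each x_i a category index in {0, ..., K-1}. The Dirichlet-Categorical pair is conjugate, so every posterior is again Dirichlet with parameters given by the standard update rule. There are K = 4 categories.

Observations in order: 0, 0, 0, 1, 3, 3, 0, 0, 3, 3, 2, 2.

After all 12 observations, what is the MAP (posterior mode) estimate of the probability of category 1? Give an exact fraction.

4/15

obs 1: x=0 → posterior Dirichlet(5, 6, 3, 3/2)
obs 2: x=0 → posterior Dirichlet(6, 6, 3, 3/2)
obs 3: x=0 → posterior Dirichlet(7, 6, 3, 3/2)
obs 4: x=1 → posterior Dirichlet(7, 7, 3, 3/2)
obs 5: x=3 → posterior Dirichlet(7, 7, 3, 5/2)
obs 6: x=3 → posterior Dirichlet(7, 7, 3, 7/2)
obs 7: x=0 → posterior Dirichlet(8, 7, 3, 7/2)
obs 8: x=0 → posterior Dirichlet(9, 7, 3, 7/2)
obs 9: x=3 → posterior Dirichlet(9, 7, 3, 9/2)
obs 10: x=3 → posterior Dirichlet(9, 7, 3, 11/2)
obs 11: x=2 → posterior Dirichlet(9, 7, 4, 11/2)
obs 12: x=2 → posterior Dirichlet(9, 7, 5, 11/2)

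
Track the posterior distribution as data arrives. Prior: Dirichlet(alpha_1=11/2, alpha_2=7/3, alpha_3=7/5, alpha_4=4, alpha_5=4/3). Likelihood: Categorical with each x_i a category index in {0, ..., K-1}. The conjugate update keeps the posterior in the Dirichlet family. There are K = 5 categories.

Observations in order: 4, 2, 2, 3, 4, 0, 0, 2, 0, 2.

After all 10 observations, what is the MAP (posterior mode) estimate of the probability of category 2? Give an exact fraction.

obs 1: x=4 → posterior Dirichlet(11/2, 7/3, 7/5, 4, 7/3)
obs 2: x=2 → posterior Dirichlet(11/2, 7/3, 12/5, 4, 7/3)
obs 3: x=2 → posterior Dirichlet(11/2, 7/3, 17/5, 4, 7/3)
obs 4: x=3 → posterior Dirichlet(11/2, 7/3, 17/5, 5, 7/3)
obs 5: x=4 → posterior Dirichlet(11/2, 7/3, 17/5, 5, 10/3)
obs 6: x=0 → posterior Dirichlet(13/2, 7/3, 17/5, 5, 10/3)
obs 7: x=0 → posterior Dirichlet(15/2, 7/3, 17/5, 5, 10/3)
obs 8: x=2 → posterior Dirichlet(15/2, 7/3, 22/5, 5, 10/3)
obs 9: x=0 → posterior Dirichlet(17/2, 7/3, 22/5, 5, 10/3)
obs 10: x=2 → posterior Dirichlet(17/2, 7/3, 27/5, 5, 10/3)

132/587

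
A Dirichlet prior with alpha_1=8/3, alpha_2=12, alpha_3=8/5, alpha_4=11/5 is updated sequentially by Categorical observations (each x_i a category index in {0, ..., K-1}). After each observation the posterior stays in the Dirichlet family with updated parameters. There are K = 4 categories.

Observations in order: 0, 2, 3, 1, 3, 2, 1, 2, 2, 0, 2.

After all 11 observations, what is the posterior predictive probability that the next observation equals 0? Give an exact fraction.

35/221

obs 1: x=0 → posterior Dirichlet(11/3, 12, 8/5, 11/5)
obs 2: x=2 → posterior Dirichlet(11/3, 12, 13/5, 11/5)
obs 3: x=3 → posterior Dirichlet(11/3, 12, 13/5, 16/5)
obs 4: x=1 → posterior Dirichlet(11/3, 13, 13/5, 16/5)
obs 5: x=3 → posterior Dirichlet(11/3, 13, 13/5, 21/5)
obs 6: x=2 → posterior Dirichlet(11/3, 13, 18/5, 21/5)
obs 7: x=1 → posterior Dirichlet(11/3, 14, 18/5, 21/5)
obs 8: x=2 → posterior Dirichlet(11/3, 14, 23/5, 21/5)
obs 9: x=2 → posterior Dirichlet(11/3, 14, 28/5, 21/5)
obs 10: x=0 → posterior Dirichlet(14/3, 14, 28/5, 21/5)
obs 11: x=2 → posterior Dirichlet(14/3, 14, 33/5, 21/5)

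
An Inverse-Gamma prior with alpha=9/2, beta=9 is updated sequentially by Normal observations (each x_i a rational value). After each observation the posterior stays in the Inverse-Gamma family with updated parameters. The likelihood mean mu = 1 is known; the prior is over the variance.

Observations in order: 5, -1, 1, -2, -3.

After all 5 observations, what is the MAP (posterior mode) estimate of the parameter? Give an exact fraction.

63/16

obs 1: x=5 → posterior Inverse-Gamma(5, 17)
obs 2: x=-1 → posterior Inverse-Gamma(11/2, 19)
obs 3: x=1 → posterior Inverse-Gamma(6, 19)
obs 4: x=-2 → posterior Inverse-Gamma(13/2, 47/2)
obs 5: x=-3 → posterior Inverse-Gamma(7, 63/2)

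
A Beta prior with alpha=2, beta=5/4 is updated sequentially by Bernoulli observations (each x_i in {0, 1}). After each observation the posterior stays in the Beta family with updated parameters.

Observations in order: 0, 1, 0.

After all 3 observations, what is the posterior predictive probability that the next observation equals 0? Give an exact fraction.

13/25

obs 1: x=0 → posterior Beta(2, 9/4)
obs 2: x=1 → posterior Beta(3, 9/4)
obs 3: x=0 → posterior Beta(3, 13/4)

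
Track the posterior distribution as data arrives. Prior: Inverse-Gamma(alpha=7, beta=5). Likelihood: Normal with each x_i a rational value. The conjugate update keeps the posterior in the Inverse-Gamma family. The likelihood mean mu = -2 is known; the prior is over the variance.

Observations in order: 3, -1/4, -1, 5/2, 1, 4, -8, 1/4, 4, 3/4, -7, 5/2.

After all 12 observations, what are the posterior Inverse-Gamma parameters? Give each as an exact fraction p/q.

obs 1: x=3 → posterior Inverse-Gamma(15/2, 35/2)
obs 2: x=-1/4 → posterior Inverse-Gamma(8, 609/32)
obs 3: x=-1 → posterior Inverse-Gamma(17/2, 625/32)
obs 4: x=5/2 → posterior Inverse-Gamma(9, 949/32)
obs 5: x=1 → posterior Inverse-Gamma(19/2, 1093/32)
obs 6: x=4 → posterior Inverse-Gamma(10, 1669/32)
obs 7: x=-8 → posterior Inverse-Gamma(21/2, 2245/32)
obs 8: x=1/4 → posterior Inverse-Gamma(11, 1163/16)
obs 9: x=4 → posterior Inverse-Gamma(23/2, 1451/16)
obs 10: x=3/4 → posterior Inverse-Gamma(12, 3023/32)
obs 11: x=-7 → posterior Inverse-Gamma(25/2, 3423/32)
obs 12: x=5/2 → posterior Inverse-Gamma(13, 3747/32)

alpha=13, beta=3747/32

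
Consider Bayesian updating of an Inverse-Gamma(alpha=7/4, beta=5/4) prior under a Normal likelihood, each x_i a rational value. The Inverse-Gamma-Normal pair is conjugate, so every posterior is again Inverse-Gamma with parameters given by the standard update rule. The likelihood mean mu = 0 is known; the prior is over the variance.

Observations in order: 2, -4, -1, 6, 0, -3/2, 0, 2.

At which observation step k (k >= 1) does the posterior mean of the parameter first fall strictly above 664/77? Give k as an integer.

obs 1: x=2 → posterior Inverse-Gamma(9/4, 13/4)
obs 2: x=-4 → posterior Inverse-Gamma(11/4, 45/4)
obs 3: x=-1 → posterior Inverse-Gamma(13/4, 47/4)
obs 4: x=6 → posterior Inverse-Gamma(15/4, 119/4)
obs 5: x=0 → posterior Inverse-Gamma(17/4, 119/4)
obs 6: x=-3/2 → posterior Inverse-Gamma(19/4, 247/8)
obs 7: x=0 → posterior Inverse-Gamma(21/4, 247/8)
obs 8: x=2 → posterior Inverse-Gamma(23/4, 263/8)

k = 4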